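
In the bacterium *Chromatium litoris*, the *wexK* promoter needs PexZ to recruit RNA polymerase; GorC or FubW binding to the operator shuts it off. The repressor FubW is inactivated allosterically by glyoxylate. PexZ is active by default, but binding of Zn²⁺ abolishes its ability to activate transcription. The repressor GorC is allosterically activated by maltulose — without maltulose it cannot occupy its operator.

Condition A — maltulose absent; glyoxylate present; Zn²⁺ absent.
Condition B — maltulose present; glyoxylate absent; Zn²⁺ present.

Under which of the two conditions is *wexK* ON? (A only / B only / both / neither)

Condition A:
Maltulose is absent, so GorC is inactive.
Glyoxylate is present, so FubW is inactive.
Zn²⁺ is absent, so PexZ is active.
No repressor is bound and PexZ is active, so *wexK* is transcribed.
→ *wexK* is ON in A.
Condition B:
Maltulose is present, so GorC is active.
Glyoxylate is absent, so FubW is active.
Zn²⁺ is present, so PexZ is inactive.
With repressor GorC bound, *wexK* is not transcribed.
→ *wexK* is OFF in B.

A only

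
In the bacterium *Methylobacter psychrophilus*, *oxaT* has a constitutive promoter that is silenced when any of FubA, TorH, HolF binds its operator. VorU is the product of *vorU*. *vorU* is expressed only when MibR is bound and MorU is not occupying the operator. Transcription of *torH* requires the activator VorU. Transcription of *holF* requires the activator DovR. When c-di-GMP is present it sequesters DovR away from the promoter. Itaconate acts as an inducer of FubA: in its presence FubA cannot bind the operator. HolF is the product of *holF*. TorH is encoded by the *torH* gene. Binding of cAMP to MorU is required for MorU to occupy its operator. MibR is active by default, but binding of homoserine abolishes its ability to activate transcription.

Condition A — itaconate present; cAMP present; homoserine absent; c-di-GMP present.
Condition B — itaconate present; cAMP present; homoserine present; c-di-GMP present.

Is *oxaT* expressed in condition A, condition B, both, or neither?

Condition A:
Itaconate is present, so FubA is inactive.
cAMP is present, so MorU is active.
Homoserine is absent, so MibR is active.
With repressor MorU bound, *vorU* is not transcribed.
So VorU is not produced.
Required activator VorU is absent, so *torH* is not transcribed.
So TorH is not produced.
c-di-GMP is present, so DovR is inactive.
Required activator DovR is absent, so *holF* is not transcribed.
So HolF is not produced.
With no repressor bound, *oxaT* is transcribed.
→ *oxaT* is ON in A.
Condition B:
Itaconate is present, so FubA is inactive.
cAMP is present, so MorU is active.
Homoserine is present, so MibR is inactive.
With repressor MorU bound, *vorU* is not transcribed.
So VorU is not produced.
Required activator VorU is absent, so *torH* is not transcribed.
So TorH is not produced.
c-di-GMP is present, so DovR is inactive.
Required activator DovR is absent, so *holF* is not transcribed.
So HolF is not produced.
With no repressor bound, *oxaT* is transcribed.
→ *oxaT* is ON in B.

both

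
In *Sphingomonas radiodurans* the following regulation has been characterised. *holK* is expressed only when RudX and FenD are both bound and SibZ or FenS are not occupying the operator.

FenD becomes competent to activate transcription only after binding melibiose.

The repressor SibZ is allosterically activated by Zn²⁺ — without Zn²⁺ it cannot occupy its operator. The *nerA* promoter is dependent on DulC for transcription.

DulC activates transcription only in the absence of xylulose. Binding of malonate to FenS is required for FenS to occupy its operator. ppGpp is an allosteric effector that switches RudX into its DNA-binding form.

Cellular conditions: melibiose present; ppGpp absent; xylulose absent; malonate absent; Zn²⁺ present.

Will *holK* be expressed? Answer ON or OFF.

ppGpp is absent, so RudX is inactive.
Zn²⁺ is present, so SibZ is active.
Melibiose is present, so FenD is active.
Malonate is absent, so FenS is inactive.
With repressor SibZ bound, *holK* is not transcribed.

OFF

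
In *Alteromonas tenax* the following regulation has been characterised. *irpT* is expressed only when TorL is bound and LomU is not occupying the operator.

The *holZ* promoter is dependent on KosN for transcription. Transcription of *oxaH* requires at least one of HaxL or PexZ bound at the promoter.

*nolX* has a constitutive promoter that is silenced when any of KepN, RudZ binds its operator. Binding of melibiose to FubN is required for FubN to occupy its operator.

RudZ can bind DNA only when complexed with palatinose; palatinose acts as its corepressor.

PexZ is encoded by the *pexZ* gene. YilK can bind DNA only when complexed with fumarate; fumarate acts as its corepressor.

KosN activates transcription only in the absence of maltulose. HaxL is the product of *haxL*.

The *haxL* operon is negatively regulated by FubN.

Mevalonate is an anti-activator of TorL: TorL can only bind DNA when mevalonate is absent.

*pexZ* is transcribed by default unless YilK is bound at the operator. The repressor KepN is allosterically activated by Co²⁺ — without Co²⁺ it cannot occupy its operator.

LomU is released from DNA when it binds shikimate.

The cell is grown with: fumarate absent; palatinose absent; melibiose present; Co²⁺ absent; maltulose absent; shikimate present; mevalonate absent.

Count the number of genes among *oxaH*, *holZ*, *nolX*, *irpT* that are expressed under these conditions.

4

Melibiose is present, so FubN is active.
With repressor FubN bound, *haxL* is not transcribed.
So HaxL is not produced.
Fumarate is absent, so YilK is inactive.
With no repressor bound, *pexZ* is transcribed.
So PexZ is produced and active.
Activator PexZ is present, so *oxaH* is transcribed.
→ *oxaH* is ON.
Maltulose is absent, so KosN is active.
No repressor is bound and KosN is active, so *holZ* is transcribed.
→ *holZ* is ON.
Co²⁺ is absent, so KepN is inactive.
Palatinose is absent, so RudZ is inactive.
With no repressor bound, *nolX* is transcribed.
→ *nolX* is ON.
Shikimate is present, so LomU is inactive.
Mevalonate is absent, so TorL is active.
No repressor is bound and TorL is active, so *irpT* is transcribed.
→ *irpT* is ON.
4 of the 4 genes are transcribed.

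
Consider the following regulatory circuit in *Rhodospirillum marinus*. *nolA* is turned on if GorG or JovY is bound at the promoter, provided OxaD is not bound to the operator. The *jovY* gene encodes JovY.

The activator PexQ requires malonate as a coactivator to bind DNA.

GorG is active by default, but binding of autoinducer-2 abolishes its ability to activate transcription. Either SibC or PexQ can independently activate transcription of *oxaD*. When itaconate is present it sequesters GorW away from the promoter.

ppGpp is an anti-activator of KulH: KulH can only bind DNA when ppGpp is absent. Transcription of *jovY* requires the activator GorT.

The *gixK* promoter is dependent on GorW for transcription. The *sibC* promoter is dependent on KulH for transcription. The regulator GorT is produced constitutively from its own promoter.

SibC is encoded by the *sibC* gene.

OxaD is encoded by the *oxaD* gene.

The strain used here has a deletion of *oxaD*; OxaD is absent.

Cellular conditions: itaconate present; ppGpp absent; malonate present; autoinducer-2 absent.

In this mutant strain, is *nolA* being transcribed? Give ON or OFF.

Autoinducer-2 is absent, so GorG is active.
OxaD is non-functional in this strain, so it has no effect.
GorT is produced constitutively and is active.
No repressor is bound and GorT is active, so *jovY* is transcribed.
So JovY is produced and active.
Activator GorG is present, so *nolA* is transcribed.

ON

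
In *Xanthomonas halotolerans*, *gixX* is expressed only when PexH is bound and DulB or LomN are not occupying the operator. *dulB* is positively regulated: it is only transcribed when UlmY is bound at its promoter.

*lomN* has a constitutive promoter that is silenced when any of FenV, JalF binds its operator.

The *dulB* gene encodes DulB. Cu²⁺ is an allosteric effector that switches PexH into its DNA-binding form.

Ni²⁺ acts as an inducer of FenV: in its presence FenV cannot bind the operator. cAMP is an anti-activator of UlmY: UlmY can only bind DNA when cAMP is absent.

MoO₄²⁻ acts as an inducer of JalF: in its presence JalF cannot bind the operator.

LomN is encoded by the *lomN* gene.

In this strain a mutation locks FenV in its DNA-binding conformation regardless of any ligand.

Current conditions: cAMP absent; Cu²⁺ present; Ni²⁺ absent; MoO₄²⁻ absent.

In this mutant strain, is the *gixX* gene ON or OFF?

cAMP is absent, so UlmY is active.
No repressor is bound and UlmY is active, so *dulB* is transcribed.
So DulB is produced and active.
FenV is constitutively active in this strain.
MoO₄²⁻ is absent, so JalF is active.
With repressor FenV bound, *lomN* is not transcribed.
So LomN is not produced.
Cu²⁺ is present, so PexH is active.
With repressor DulB bound, *gixX* is not transcribed.

OFF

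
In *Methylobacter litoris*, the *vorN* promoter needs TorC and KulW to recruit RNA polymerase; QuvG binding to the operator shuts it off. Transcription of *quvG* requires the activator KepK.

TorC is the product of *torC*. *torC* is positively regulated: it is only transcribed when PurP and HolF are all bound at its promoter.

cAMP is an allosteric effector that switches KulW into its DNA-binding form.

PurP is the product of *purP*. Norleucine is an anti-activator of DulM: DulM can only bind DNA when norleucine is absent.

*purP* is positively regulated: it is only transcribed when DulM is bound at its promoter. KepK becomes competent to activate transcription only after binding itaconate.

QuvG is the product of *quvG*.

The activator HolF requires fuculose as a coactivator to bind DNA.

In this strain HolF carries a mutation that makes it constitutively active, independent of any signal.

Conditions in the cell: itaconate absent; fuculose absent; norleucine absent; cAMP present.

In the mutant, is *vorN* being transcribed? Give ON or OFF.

Norleucine is absent, so DulM is active.
No repressor is bound and DulM is active, so *purP* is transcribed.
So PurP is produced and active.
HolF is constitutively active in this strain.
No repressor is bound and PurP and HolF are active, so *torC* is transcribed.
So TorC is produced and active.
Itaconate is absent, so KepK is inactive.
Required activator KepK is absent, so *quvG* is not transcribed.
So QuvG is not produced.
cAMP is present, so KulW is active.
No repressor is bound and TorC and KulW are active, so *vorN* is transcribed.

ON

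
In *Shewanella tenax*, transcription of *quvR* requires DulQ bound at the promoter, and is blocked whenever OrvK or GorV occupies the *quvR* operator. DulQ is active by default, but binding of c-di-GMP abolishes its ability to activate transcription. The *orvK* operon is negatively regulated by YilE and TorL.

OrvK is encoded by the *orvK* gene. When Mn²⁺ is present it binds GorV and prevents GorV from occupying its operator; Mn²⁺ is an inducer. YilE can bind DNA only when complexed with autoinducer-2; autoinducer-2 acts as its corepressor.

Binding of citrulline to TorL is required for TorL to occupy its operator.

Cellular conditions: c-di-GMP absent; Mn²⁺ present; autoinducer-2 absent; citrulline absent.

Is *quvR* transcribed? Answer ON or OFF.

c-di-GMP is absent, so DulQ is active.
Autoinducer-2 is absent, so YilE is inactive.
Citrulline is absent, so TorL is inactive.
With no repressor bound, *orvK* is transcribed.
So OrvK is produced and active.
Mn²⁺ is present, so GorV is inactive.
With repressor OrvK bound, *quvR* is not transcribed.

OFF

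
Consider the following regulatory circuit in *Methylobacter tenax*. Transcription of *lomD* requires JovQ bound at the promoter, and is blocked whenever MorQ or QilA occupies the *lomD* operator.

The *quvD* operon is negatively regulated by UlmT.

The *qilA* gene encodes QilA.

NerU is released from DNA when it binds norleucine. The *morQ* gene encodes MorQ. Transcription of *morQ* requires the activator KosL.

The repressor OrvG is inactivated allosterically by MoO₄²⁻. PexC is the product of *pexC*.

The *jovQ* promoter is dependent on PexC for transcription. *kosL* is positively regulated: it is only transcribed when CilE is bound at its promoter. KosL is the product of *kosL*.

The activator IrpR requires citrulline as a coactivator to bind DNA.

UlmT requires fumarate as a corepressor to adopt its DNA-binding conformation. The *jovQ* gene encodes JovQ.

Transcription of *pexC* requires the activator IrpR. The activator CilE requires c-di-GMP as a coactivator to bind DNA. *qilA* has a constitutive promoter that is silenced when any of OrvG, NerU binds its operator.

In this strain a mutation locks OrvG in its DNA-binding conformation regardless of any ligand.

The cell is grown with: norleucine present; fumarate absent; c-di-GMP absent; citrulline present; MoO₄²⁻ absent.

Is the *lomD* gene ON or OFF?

ON

Citrulline is present, so IrpR is active.
No repressor is bound and IrpR is active, so *pexC* is transcribed.
So PexC is produced and active.
No repressor is bound and PexC is active, so *jovQ* is transcribed.
So JovQ is produced and active.
c-di-GMP is absent, so CilE is inactive.
Required activator CilE is absent, so *kosL* is not transcribed.
So KosL is not produced.
Required activator KosL is absent, so *morQ* is not transcribed.
So MorQ is not produced.
OrvG is constitutively active in this strain.
Norleucine is present, so NerU is inactive.
With repressor OrvG bound, *qilA* is not transcribed.
So QilA is not produced.
No repressor is bound and JovQ is active, so *lomD* is transcribed.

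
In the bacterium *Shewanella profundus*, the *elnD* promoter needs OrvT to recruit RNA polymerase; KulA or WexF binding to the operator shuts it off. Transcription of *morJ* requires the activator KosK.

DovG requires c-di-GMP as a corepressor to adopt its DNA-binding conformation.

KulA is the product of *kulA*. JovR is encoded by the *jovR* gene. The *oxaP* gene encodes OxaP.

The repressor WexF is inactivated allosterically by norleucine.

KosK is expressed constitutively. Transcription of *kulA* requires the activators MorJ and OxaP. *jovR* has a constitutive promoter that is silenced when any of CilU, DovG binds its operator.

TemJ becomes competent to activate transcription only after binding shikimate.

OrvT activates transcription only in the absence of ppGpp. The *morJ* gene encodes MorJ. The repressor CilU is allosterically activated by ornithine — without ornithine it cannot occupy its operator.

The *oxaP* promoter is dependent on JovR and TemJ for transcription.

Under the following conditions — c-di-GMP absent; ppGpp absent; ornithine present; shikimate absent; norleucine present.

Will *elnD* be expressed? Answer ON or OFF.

ON

KosK is produced constitutively and is active.
No repressor is bound and KosK is active, so *morJ* is transcribed.
So MorJ is produced and active.
Ornithine is present, so CilU is active.
c-di-GMP is absent, so DovG is inactive.
With repressor CilU bound, *jovR* is not transcribed.
So JovR is not produced.
Shikimate is absent, so TemJ is inactive.
Required activator JovR is absent, so *oxaP* is not transcribed.
So OxaP is not produced.
Required activator OxaP is absent, so *kulA* is not transcribed.
So KulA is not produced.
ppGpp is absent, so OrvT is active.
Norleucine is present, so WexF is inactive.
No repressor is bound and OrvT is active, so *elnD* is transcribed.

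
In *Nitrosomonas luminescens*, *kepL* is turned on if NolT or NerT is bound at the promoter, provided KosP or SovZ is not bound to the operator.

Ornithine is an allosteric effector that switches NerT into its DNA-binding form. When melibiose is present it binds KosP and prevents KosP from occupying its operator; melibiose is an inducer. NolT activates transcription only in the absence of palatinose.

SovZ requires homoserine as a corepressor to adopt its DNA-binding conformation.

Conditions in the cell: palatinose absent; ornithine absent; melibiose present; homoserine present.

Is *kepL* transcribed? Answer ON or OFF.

OFF

Melibiose is present, so KosP is inactive.
Palatinose is absent, so NolT is active.
Homoserine is present, so SovZ is active.
Ornithine is absent, so NerT is inactive.
With repressor SovZ bound, *kepL* is not transcribed.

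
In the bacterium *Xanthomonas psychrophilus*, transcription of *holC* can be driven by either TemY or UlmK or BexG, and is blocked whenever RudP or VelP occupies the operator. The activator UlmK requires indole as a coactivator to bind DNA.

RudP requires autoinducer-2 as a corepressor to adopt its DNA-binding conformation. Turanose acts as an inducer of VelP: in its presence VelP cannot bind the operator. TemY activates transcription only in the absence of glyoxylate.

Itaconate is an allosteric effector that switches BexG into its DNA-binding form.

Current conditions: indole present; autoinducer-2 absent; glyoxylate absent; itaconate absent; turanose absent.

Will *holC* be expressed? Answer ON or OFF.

Autoinducer-2 is absent, so RudP is inactive.
Glyoxylate is absent, so TemY is active.
Indole is present, so UlmK is active.
Itaconate is absent, so BexG is inactive.
Turanose is absent, so VelP is active.
With repressor VelP bound, *holC* is not transcribed.

OFF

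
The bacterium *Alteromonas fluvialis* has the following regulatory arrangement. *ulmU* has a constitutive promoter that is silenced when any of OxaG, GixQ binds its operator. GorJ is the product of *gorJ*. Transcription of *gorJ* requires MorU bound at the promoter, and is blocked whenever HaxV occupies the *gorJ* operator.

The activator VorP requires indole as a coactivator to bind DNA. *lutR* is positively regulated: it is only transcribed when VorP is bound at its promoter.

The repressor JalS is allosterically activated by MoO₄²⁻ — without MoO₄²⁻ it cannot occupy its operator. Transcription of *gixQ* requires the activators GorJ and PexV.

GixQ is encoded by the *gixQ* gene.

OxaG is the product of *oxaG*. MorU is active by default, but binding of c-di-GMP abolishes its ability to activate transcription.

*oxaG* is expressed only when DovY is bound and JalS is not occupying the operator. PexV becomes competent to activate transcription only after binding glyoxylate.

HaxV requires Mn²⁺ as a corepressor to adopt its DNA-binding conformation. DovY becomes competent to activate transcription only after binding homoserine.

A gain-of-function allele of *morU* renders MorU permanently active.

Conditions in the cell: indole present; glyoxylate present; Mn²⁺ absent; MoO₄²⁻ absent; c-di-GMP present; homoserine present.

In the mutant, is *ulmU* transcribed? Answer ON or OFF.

MoO₄²⁻ is absent, so JalS is inactive.
Homoserine is present, so DovY is active.
No repressor is bound and DovY is active, so *oxaG* is transcribed.
So OxaG is produced and active.
Mn²⁺ is absent, so HaxV is inactive.
MorU is constitutively active in this strain.
No repressor is bound and MorU is active, so *gorJ* is transcribed.
So GorJ is produced and active.
Glyoxylate is present, so PexV is active.
No repressor is bound and GorJ and PexV are active, so *gixQ* is transcribed.
So GixQ is produced and active.
With repressor OxaG bound, *ulmU* is not transcribed.

OFF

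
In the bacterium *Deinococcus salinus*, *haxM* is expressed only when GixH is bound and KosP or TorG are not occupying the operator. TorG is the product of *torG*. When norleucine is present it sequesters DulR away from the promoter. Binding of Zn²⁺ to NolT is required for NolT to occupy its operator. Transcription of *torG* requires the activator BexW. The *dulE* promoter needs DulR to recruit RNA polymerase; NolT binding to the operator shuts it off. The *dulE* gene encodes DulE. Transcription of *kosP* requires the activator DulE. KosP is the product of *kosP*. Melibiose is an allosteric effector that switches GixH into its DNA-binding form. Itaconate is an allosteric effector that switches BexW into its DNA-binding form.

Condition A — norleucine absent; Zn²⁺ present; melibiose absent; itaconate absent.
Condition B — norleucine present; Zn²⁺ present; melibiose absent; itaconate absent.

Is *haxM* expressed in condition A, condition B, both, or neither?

neither

Condition A:
Norleucine is absent, so DulR is active.
Zn²⁺ is present, so NolT is active.
With repressor NolT bound, *dulE* is not transcribed.
So DulE is not produced.
Required activator DulE is absent, so *kosP* is not transcribed.
So KosP is not produced.
Melibiose is absent, so GixH is inactive.
Itaconate is absent, so BexW is inactive.
Required activator BexW is absent, so *torG* is not transcribed.
So TorG is not produced.
Required activator GixH is absent, so *haxM* is not transcribed.
→ *haxM* is OFF in A.
Condition B:
Norleucine is present, so DulR is inactive.
Zn²⁺ is present, so NolT is active.
With repressor NolT bound, *dulE* is not transcribed.
So DulE is not produced.
Required activator DulE is absent, so *kosP* is not transcribed.
So KosP is not produced.
Melibiose is absent, so GixH is inactive.
Itaconate is absent, so BexW is inactive.
Required activator BexW is absent, so *torG* is not transcribed.
So TorG is not produced.
Required activator GixH is absent, so *haxM* is not transcribed.
→ *haxM* is OFF in B.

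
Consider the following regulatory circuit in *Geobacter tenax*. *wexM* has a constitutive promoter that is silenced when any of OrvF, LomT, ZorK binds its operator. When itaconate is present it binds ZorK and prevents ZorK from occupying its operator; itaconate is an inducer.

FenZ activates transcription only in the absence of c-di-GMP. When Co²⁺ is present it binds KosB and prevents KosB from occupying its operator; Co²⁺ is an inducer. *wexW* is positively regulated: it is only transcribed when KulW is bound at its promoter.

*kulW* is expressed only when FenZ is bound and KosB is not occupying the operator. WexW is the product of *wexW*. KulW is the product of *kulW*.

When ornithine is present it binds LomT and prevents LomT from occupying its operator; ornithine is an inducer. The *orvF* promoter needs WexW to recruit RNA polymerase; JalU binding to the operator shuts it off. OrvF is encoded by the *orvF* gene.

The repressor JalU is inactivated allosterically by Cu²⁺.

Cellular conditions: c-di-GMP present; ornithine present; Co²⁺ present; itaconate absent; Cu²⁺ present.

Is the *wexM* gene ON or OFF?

Cu²⁺ is present, so JalU is inactive.
Co²⁺ is present, so KosB is inactive.
c-di-GMP is present, so FenZ is inactive.
Required activator FenZ is absent, so *kulW* is not transcribed.
So KulW is not produced.
Required activator KulW is absent, so *wexW* is not transcribed.
So WexW is not produced.
Required activator WexW is absent, so *orvF* is not transcribed.
So OrvF is not produced.
Ornithine is present, so LomT is inactive.
Itaconate is absent, so ZorK is active.
With repressor ZorK bound, *wexM* is not transcribed.

OFF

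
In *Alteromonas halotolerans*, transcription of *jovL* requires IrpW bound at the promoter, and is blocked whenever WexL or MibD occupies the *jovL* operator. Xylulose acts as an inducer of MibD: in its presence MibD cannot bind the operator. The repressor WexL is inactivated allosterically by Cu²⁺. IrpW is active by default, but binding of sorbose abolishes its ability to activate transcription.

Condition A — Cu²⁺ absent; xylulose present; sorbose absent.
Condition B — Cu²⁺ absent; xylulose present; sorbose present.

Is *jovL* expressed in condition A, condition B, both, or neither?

Condition A:
Cu²⁺ is absent, so WexL is active.
Xylulose is present, so MibD is inactive.
Sorbose is absent, so IrpW is active.
With repressor WexL bound, *jovL* is not transcribed.
→ *jovL* is OFF in A.
Condition B:
Cu²⁺ is absent, so WexL is active.
Xylulose is present, so MibD is inactive.
Sorbose is present, so IrpW is inactive.
With repressor WexL bound, *jovL* is not transcribed.
→ *jovL* is OFF in B.

neither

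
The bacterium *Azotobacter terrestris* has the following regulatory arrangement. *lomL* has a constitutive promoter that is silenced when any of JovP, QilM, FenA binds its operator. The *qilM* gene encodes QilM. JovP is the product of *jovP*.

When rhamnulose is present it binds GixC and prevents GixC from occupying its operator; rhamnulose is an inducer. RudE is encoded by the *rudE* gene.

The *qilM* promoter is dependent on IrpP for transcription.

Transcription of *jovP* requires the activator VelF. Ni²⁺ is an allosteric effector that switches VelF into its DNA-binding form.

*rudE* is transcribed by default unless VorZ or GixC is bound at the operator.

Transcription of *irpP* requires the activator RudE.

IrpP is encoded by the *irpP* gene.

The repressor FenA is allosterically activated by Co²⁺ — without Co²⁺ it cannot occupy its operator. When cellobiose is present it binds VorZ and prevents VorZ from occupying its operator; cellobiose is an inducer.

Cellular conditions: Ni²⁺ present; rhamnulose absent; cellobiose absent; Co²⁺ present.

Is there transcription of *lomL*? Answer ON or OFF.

OFF

Ni²⁺ is present, so VelF is active.
No repressor is bound and VelF is active, so *jovP* is transcribed.
So JovP is produced and active.
Cellobiose is absent, so VorZ is active.
Rhamnulose is absent, so GixC is active.
With repressor VorZ bound, *rudE* is not transcribed.
So RudE is not produced.
Required activator RudE is absent, so *irpP* is not transcribed.
So IrpP is not produced.
Required activator IrpP is absent, so *qilM* is not transcribed.
So QilM is not produced.
Co²⁺ is present, so FenA is active.
With repressor JovP bound, *lomL* is not transcribed.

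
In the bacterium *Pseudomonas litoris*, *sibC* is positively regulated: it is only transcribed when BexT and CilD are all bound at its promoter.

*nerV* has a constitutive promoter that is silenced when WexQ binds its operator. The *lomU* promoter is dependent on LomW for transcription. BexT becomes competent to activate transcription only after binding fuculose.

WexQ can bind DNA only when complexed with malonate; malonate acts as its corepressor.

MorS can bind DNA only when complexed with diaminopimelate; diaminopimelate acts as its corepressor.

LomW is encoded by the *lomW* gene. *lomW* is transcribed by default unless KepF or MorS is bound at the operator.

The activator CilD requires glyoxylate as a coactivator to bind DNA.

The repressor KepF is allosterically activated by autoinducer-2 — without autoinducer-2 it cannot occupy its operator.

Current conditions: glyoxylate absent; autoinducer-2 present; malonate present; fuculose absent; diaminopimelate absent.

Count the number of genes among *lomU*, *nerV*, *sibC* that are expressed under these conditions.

0

Autoinducer-2 is present, so KepF is active.
Diaminopimelate is absent, so MorS is inactive.
With repressor KepF bound, *lomW* is not transcribed.
So LomW is not produced.
Required activator LomW is absent, so *lomU* is not transcribed.
→ *lomU* is OFF.
Malonate is present, so WexQ is active.
With repressor WexQ bound, *nerV* is not transcribed.
→ *nerV* is OFF.
Fuculose is absent, so BexT is inactive.
Glyoxylate is absent, so CilD is inactive.
Required activator BexT is absent, so *sibC* is not transcribed.
→ *sibC* is OFF.
0 of the 3 genes are transcribed.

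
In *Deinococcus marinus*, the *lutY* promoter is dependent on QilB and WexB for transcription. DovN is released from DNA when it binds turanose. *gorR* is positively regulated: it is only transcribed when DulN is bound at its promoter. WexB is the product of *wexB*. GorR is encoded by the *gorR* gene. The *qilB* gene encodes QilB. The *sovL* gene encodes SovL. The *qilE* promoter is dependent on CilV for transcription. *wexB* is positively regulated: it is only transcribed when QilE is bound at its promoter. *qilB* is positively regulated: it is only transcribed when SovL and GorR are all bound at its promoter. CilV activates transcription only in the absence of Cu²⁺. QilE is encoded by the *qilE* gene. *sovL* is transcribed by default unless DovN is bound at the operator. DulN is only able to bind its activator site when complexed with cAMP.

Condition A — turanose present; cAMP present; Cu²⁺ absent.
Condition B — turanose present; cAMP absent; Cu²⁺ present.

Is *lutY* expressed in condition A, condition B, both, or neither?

Condition A:
Turanose is present, so DovN is inactive.
With no repressor bound, *sovL* is transcribed.
So SovL is produced and active.
cAMP is present, so DulN is active.
No repressor is bound and DulN is active, so *gorR* is transcribed.
So GorR is produced and active.
No repressor is bound and SovL and GorR are active, so *qilB* is transcribed.
So QilB is produced and active.
Cu²⁺ is absent, so CilV is active.
No repressor is bound and CilV is active, so *qilE* is transcribed.
So QilE is produced and active.
No repressor is bound and QilE is active, so *wexB* is transcribed.
So WexB is produced and active.
No repressor is bound and QilB and WexB are active, so *lutY* is transcribed.
→ *lutY* is ON in A.
Condition B:
Turanose is present, so DovN is inactive.
With no repressor bound, *sovL* is transcribed.
So SovL is produced and active.
cAMP is absent, so DulN is inactive.
Required activator DulN is absent, so *gorR* is not transcribed.
So GorR is not produced.
Required activator GorR is absent, so *qilB* is not transcribed.
So QilB is not produced.
Cu²⁺ is present, so CilV is inactive.
Required activator CilV is absent, so *qilE* is not transcribed.
So QilE is not produced.
Required activator QilE is absent, so *wexB* is not transcribed.
So WexB is not produced.
Required activator QilB is absent, so *lutY* is not transcribed.
→ *lutY* is OFF in B.

A only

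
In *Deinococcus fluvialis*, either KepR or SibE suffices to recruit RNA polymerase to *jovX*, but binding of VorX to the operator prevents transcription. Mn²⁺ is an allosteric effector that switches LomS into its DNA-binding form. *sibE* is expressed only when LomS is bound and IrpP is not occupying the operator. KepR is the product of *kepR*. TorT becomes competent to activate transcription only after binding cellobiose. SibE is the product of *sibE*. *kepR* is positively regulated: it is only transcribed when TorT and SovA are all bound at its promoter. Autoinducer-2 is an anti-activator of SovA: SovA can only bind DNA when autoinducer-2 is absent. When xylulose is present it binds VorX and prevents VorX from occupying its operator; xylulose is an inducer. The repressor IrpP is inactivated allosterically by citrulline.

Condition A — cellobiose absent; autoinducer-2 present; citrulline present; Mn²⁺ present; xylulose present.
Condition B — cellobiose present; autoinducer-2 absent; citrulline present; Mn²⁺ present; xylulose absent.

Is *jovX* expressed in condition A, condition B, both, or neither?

A only

Condition A:
Cellobiose is absent, so TorT is inactive.
Autoinducer-2 is present, so SovA is inactive.
Required activator TorT is absent, so *kepR* is not transcribed.
So KepR is not produced.
Citrulline is present, so IrpP is inactive.
Mn²⁺ is present, so LomS is active.
No repressor is bound and LomS is active, so *sibE* is transcribed.
So SibE is produced and active.
Xylulose is present, so VorX is inactive.
Activator SibE is present, so *jovX* is transcribed.
→ *jovX* is ON in A.
Condition B:
Cellobiose is present, so TorT is active.
Autoinducer-2 is absent, so SovA is active.
No repressor is bound and TorT and SovA are active, so *kepR* is transcribed.
So KepR is produced and active.
Citrulline is present, so IrpP is inactive.
Mn²⁺ is present, so LomS is active.
No repressor is bound and LomS is active, so *sibE* is transcribed.
So SibE is produced and active.
Xylulose is absent, so VorX is active.
With repressor VorX bound, *jovX* is not transcribed.
→ *jovX* is OFF in B.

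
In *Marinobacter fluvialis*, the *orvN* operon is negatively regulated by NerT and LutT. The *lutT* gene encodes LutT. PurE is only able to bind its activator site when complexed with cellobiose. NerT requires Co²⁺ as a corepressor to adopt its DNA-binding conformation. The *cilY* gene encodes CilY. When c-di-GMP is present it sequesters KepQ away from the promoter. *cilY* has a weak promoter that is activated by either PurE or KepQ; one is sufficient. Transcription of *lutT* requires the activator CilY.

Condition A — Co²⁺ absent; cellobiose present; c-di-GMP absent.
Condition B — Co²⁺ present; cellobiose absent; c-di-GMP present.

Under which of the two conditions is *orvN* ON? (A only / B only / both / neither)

Condition A:
Co²⁺ is absent, so NerT is inactive.
Cellobiose is present, so PurE is active.
c-di-GMP is absent, so KepQ is active.
Activator PurE is present, so *cilY* is transcribed.
So CilY is produced and active.
No repressor is bound and CilY is active, so *lutT* is transcribed.
So LutT is produced and active.
With repressor LutT bound, *orvN* is not transcribed.
→ *orvN* is OFF in A.
Condition B:
Co²⁺ is present, so NerT is active.
Cellobiose is absent, so PurE is inactive.
c-di-GMP is present, so KepQ is inactive.
No activator is available at the *cilY* promoter, so *cilY* is not transcribed.
So CilY is not produced.
Required activator CilY is absent, so *lutT* is not transcribed.
So LutT is not produced.
With repressor NerT bound, *orvN* is not transcribed.
→ *orvN* is OFF in B.

neither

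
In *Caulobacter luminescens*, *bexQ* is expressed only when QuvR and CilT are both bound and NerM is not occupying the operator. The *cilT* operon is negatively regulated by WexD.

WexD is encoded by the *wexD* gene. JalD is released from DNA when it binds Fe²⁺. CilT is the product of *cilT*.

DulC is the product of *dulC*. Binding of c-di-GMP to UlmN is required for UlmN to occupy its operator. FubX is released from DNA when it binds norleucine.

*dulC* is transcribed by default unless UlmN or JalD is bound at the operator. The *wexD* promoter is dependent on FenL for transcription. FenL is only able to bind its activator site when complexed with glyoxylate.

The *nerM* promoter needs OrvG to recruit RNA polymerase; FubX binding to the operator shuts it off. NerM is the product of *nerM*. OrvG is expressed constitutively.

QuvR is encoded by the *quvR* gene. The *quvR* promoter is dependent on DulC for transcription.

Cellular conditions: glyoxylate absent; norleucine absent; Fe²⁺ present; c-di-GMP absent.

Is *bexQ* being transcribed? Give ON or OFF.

c-di-GMP is absent, so UlmN is inactive.
Fe²⁺ is present, so JalD is inactive.
With no repressor bound, *dulC* is transcribed.
So DulC is produced and active.
No repressor is bound and DulC is active, so *quvR* is transcribed.
So QuvR is produced and active.
OrvG is produced constitutively and is active.
Norleucine is absent, so FubX is active.
With repressor FubX bound, *nerM* is not transcribed.
So NerM is not produced.
Glyoxylate is absent, so FenL is inactive.
Required activator FenL is absent, so *wexD* is not transcribed.
So WexD is not produced.
With no repressor bound, *cilT* is transcribed.
So CilT is produced and active.
No repressor is bound and QuvR and CilT are active, so *bexQ* is transcribed.

ON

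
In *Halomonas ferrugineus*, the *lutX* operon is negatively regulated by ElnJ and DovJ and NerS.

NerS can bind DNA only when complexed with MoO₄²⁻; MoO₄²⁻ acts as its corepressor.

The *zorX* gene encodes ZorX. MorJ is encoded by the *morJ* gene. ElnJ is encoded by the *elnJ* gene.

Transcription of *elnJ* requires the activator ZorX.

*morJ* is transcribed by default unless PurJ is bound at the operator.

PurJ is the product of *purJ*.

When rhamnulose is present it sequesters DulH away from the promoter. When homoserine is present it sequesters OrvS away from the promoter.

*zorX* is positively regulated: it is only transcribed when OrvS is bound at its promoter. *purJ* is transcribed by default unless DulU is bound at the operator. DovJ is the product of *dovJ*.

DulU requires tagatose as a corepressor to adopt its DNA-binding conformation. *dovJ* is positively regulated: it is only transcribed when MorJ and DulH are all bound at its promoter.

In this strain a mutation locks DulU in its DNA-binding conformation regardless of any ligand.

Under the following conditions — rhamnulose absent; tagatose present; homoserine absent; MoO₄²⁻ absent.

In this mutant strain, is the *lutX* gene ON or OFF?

Homoserine is absent, so OrvS is active.
No repressor is bound and OrvS is active, so *zorX* is transcribed.
So ZorX is produced and active.
No repressor is bound and ZorX is active, so *elnJ* is transcribed.
So ElnJ is produced and active.
DulU is constitutively active in this strain.
With repressor DulU bound, *purJ* is not transcribed.
So PurJ is not produced.
With no repressor bound, *morJ* is transcribed.
So MorJ is produced and active.
Rhamnulose is absent, so DulH is active.
No repressor is bound and MorJ and DulH are active, so *dovJ* is transcribed.
So DovJ is produced and active.
MoO₄²⁻ is absent, so NerS is inactive.
With repressor ElnJ bound, *lutX* is not transcribed.

OFF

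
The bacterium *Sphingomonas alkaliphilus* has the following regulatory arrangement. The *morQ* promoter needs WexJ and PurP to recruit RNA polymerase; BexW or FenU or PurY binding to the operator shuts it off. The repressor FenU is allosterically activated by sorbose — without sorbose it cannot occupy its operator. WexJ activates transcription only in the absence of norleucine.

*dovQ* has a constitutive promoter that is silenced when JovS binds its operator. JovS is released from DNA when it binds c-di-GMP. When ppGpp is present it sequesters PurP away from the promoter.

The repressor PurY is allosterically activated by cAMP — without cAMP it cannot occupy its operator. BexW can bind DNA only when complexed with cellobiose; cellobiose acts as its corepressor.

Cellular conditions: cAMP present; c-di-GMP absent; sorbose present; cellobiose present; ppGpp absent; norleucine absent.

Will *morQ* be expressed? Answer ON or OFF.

Cellobiose is present, so BexW is active.
Norleucine is absent, so WexJ is active.
Sorbose is present, so FenU is active.
cAMP is present, so PurY is active.
ppGpp is absent, so PurP is active.
With repressor BexW bound, *morQ* is not transcribed.

OFF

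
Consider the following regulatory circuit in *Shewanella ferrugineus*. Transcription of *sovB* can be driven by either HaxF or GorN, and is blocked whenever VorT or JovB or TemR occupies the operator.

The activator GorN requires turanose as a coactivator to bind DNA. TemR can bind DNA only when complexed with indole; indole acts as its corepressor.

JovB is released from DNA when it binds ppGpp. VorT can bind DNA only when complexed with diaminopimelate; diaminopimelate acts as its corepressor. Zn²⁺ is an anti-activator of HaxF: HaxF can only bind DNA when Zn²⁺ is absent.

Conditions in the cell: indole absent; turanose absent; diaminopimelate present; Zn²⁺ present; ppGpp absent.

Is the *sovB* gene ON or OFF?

OFF

Diaminopimelate is present, so VorT is active.
Zn²⁺ is present, so HaxF is inactive.
ppGpp is absent, so JovB is active.
Turanose is absent, so GorN is inactive.
Indole is absent, so TemR is inactive.
With repressor VorT bound, *sovB* is not transcribed.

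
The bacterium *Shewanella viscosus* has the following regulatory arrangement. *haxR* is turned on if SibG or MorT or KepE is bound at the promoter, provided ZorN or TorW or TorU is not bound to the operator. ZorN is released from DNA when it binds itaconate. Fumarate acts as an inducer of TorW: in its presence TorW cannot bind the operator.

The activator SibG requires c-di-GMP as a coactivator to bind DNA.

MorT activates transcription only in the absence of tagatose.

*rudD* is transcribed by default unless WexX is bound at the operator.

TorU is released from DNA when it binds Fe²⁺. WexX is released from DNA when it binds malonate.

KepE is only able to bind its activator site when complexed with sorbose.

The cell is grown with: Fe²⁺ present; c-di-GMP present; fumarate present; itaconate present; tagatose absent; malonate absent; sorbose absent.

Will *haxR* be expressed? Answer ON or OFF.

ON

c-di-GMP is present, so SibG is active.
Itaconate is present, so ZorN is inactive.
Fumarate is present, so TorW is inactive.
Tagatose is absent, so MorT is active.
Fe²⁺ is present, so TorU is inactive.
Sorbose is absent, so KepE is inactive.
Activator SibG is present, so *haxR* is transcribed.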